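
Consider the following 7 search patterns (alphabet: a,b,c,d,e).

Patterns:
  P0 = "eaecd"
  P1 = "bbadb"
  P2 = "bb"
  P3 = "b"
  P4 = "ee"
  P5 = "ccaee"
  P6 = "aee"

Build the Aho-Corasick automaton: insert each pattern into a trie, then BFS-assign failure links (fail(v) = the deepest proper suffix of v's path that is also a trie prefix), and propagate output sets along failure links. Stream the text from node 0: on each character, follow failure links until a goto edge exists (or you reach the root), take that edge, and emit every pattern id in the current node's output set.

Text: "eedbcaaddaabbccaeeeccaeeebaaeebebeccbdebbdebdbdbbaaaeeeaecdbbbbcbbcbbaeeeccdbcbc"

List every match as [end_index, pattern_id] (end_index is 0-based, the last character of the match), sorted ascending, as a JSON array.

Construct AC machine:
Trie nodes:
  0='ε' goto a→17 b→6 c→12 e→1
  1='e' goto a→2 e→11
  2='ea' goto e→3
  3='eae' goto c→4
  4='eaec' goto d→5
  5='eaecd' goto ·  [P0 ends]
  6='b' goto b→7  [P3 ends]
  7='bb' goto a→8  [P2 ends]
  8='bba' goto d→9
  9='bbad' goto b→10
  10='bbadb' goto ·  [P1 ends]
  11='ee' goto ·  [P4 ends]
  12='c' goto c→13
  13='cc' goto a→14
  14='cca' goto e→15
  15='ccae' goto e→16
  16='ccaee' goto ·  [P5 ends]
  17='a' goto e→18
  18='ae' goto e→19
  19='aee' goto ·  [P6 ends]

BFS fail/out derivation:
  fail(1) 'e': from fail(0)=0 chase 'e': 0 ⇒ 0;  out=∅∪out(0)=∅
  fail(6) 'b': from fail(0)=0 chase 'b': 0 ⇒ 0;  out={3}∪out(0)={3}
  fail(12) 'c': from fail(0)=0 chase 'c': 0 ⇒ 0;  out=∅∪out(0)=∅
  fail(17) 'a': from fail(0)=0 chase 'a': 0 ⇒ 0;  out=∅∪out(0)=∅
  fail(2) 'ea': from fail(1)=0 chase 'a': 0 ⇒ 17;  out=∅∪out(17)=∅
  fail(7) 'bb': from fail(6)=0 chase 'b': 0 ⇒ 6;  out={2}∪out(6)={2,3}
  fail(11) 'ee': from fail(1)=0 chase 'e': 0 ⇒ 1;  out={4}∪out(1)={4}
  fail(13) 'cc': from fail(12)=0 chase 'c': 0 ⇒ 12;  out=∅∪out(12)=∅
  fail(18) 'ae': from fail(17)=0 chase 'e': 0 ⇒ 1;  out=∅∪out(1)=∅
  fail(3) 'eae': from fail(2)=17 chase 'e': 17 ⇒ 18;  out=∅∪out(18)=∅
  fail(8) 'bba': from fail(7)=6 chase 'a': 6→0 ⇒ 17;  out=∅∪out(17)=∅
  fail(14) 'cca': from fail(13)=12 chase 'a': 12→0 ⇒ 17;  out=∅∪out(17)=∅
  fail(19) 'aee': from fail(18)=1 chase 'e': 1 ⇒ 11;  out={6}∪out(11)={4,6}
  fail(4) 'eaec': from fail(3)=18 chase 'c': 18→1→0 ⇒ 12;  out=∅∪out(12)=∅
  fail(9) 'bbad': from fail(8)=17 chase 'd': 17→0 ⇒ 0;  out=∅∪out(0)=∅
  fail(15) 'ccae': from fail(14)=17 chase 'e': 17 ⇒ 18;  out=∅∪out(18)=∅
  fail(5) 'eaecd': from fail(4)=12 chase 'd': 12→0 ⇒ 0;  out={0}∪out(0)={0}
  fail(10) 'bbadb': from fail(9)=0 chase 'b': 0 ⇒ 6;  out={1}∪out(6)={1,3}
  fail(16) 'ccaee': from fail(15)=18 chase 'e': 18 ⇒ 19;  out={5}∪out(19)={4,5,6}

Run:
pos 0 'e': at 1
pos 1 'e': at 11  emit P4@[0:1]
pos 2 'd': at 0 (via fail)
pos 3 'b': at 6  emit P3@[3:3]
pos 4 'c': at 12 (via fail)
pos 5 'a': at 17 (via fail)
pos 6 'a': at 17 (via fail)
pos 7 'd': at 0 (via fail)
pos 8 'd': at 0
pos 9 'a': at 17
pos 10 'a': at 17 (via fail)
pos 11 'b': at 6 (via fail)  emit P3@[11:11]
pos 12 'b': at 7  emit P2@[11:12],P3@[12:12]
pos 13 'c': at 12 (via fail)
pos 14 'c': at 13
pos 15 'a': at 14
pos 16 'e': at 15
pos 17 'e': at 16  emit P4@[16:17],P5@[13:17],P6@[15:17]
pos 18 'e': at 11 (via fail)  emit P4@[17:18]
pos 19 'c': at 12 (via fail)
pos 20 'c': at 13
pos 21 'a': at 14
pos 22 'e': at 15
pos 23 'e': at 16  emit P4@[22:23],P5@[19:23],P6@[21:23]
pos 24 'e': at 11 (via fail)  emit P4@[23:24]
pos 25 'b': at 6 (via fail)  emit P3@[25:25]
pos 26 'a': at 17 (via fail)
pos 27 'a': at 17 (via fail)
pos 28 'e': at 18
pos 29 'e': at 19  emit P4@[28:29],P6@[27:29]
pos 30 'b': at 6 (via fail)  emit P3@[30:30]
pos 31 'e': at 1 (via fail)
pos 32 'b': at 6 (via fail)  emit P3@[32:32]
pos 33 'e': at 1 (via fail)
pos 34 'c': at 12 (via fail)
pos 35 'c': at 13
pos 36 'b': at 6 (via fail)  emit P3@[36:36]
pos 37 'd': at 0 (via fail)
pos 38 'e': at 1
pos 39 'b': at 6 (via fail)  emit P3@[39:39]
pos 40 'b': at 7  emit P2@[39:40],P3@[40:40]
pos 41 'd': at 0 (via fail)
pos 42 'e': at 1
pos 43 'b': at 6 (via fail)  emit P3@[43:43]
pos 44 'd': at 0 (via fail)
pos 45 'b': at 6  emit P3@[45:45]
pos 46 'd': at 0 (via fail)
pos 47 'b': at 6  emit P3@[47:47]
pos 48 'b': at 7  emit P2@[47:48],P3@[48:48]
pos 49 'a': at 8
pos 50 'a': at 17 (via fail)
pos 51 'a': at 17 (via fail)
pos 52 'e': at 18
pos 53 'e': at 19  emit P4@[52:53],P6@[51:53]
pos 54 'e': at 11 (via fail)  emit P4@[53:54]
pos 55 'a': at 2 (via fail)
pos 56 'e': at 3
pos 57 'c': at 4
pos 58 'd': at 5  emit P0@[54:58]
pos 59 'b': at 6 (via fail)  emit P3@[59:59]
pos 60 'b': at 7  emit P2@[59:60],P3@[60:60]
pos 61 'b': at 7 (via fail)  emit P2@[60:61],P3@[61:61]
pos 62 'b': at 7 (via fail)  emit P2@[61:62],P3@[62:62]
pos 63 'c': at 12 (via fail)
pos 64 'b': at 6 (via fail)  emit P3@[64:64]
pos 65 'b': at 7  emit P2@[64:65],P3@[65:65]
pos 66 'c': at 12 (via fail)
pos 67 'b': at 6 (via fail)  emit P3@[67:67]
pos 68 'b': at 7  emit P2@[67:68],P3@[68:68]
pos 69 'a': at 8
pos 70 'e': at 18 (via fail)
pos 71 'e': at 19  emit P4@[70:71],P6@[69:71]
pos 72 'e': at 11 (via fail)  emit P4@[71:72]
pos 73 'c': at 12 (via fail)
pos 74 'c': at 13
pos 75 'd': at 0 (via fail)
pos 76 'b': at 6  emit P3@[76:76]
pos 77 'c': at 12 (via fail)
pos 78 'b': at 6 (via fail)  emit P3@[78:78]
pos 79 'c': at 12 (via fail)

Matches: [[1,4],[3,3],[11,3],[12,2],[12,3],[17,4],[17,5],[17,6],[18,4],[23,4],[23,5],[23,6],[24,4],[25,3],[29,4],[29,6],[30,3],[32,3],[36,3],[39,3],[40,2],[40,3],[43,3],[45,3],[47,3],[48,2],[48,3],[53,4],[53,6],[54,4],[58,0],[59,3],[60,2],[60,3],[61,2],[61,3],[62,2],[62,3],[64,3],[65,2],[65,3],[67,3],[68,2],[68,3],[71,4],[71,6],[72,4],[76,3],[78,3]]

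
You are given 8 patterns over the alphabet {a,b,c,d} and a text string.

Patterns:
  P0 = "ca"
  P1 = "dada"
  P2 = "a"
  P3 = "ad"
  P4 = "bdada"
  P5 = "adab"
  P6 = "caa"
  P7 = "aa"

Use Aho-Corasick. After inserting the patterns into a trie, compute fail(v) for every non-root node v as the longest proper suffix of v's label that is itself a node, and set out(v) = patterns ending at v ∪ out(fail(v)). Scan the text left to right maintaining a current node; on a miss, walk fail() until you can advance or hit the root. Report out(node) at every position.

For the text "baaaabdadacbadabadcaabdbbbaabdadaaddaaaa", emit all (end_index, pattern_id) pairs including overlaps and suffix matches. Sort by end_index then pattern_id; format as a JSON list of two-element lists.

Construct AC machine:
Trie nodes:
  0='ε' goto a→7 b→9 c→1 d→3
  1='c' goto a→2
  2='ca' goto a→16  ←P0
  3='d' goto a→4
  4='da' goto d→5
  5='dad' goto a→6
  6='dada' goto ·  ←P1
  7='a' goto a→17 d→8  ←P2
  8='ad' goto a→14  ←P3
  9='b' goto d→10
  10='bd' goto a→11
  11='bda' goto d→12
  12='bdad' goto a→13
  13='bdada' goto ·  ←P4
  14='ada' goto b→15
  15='adab' goto ·  ←P5
  16='caa' goto ·  ←P6
  17='aa' goto ·  ←P7

BFS fail/out derivation:
  n1('c'): parent n0 fail=0; on 'c' 0 → fail=0;  out ∅∪∅=∅
  n3('d'): parent n0 fail=0; on 'd' 0 → fail=0;  out ∅∪∅=∅
  n7('a'): parent n0 fail=0; on 'a' 0 → fail=0;  out {2}∪∅={2}
  n9('b'): parent n0 fail=0; on 'b' 0 → fail=0;  out ∅∪∅=∅
  n2('ca'): parent n1 fail=0; on 'a' 0 → fail=7;  out {0}∪{2}={0,2}
  n4('da'): parent n3 fail=0; on 'a' 0 → fail=7;  out ∅∪{2}={2}
  n8('ad'): parent n7 fail=0; on 'd' 0 → fail=3;  out {3}∪∅={3}
  n10('bd'): parent n9 fail=0; on 'd' 0 → fail=3;  out ∅∪∅=∅
  n17('aa'): parent n7 fail=0; on 'a' 0 → fail=7;  out {7}∪{2}={2,7}
  n5('dad'): parent n4 fail=7; on 'd' 7 → fail=8;  out ∅∪{3}={3}
  n11('bda'): parent n10 fail=3; on 'a' 3 → fail=4;  out ∅∪{2}={2}
  n14('ada'): parent n8 fail=3; on 'a' 3 → fail=4;  out ∅∪{2}={2}
  n16('caa'): parent n2 fail=7; on 'a' 7 → fail=17;  out {6}∪{2,7}={2,6,7}
  n6('dada'): parent n5 fail=8; on 'a' 8 → fail=14;  out {1}∪{2}={1,2}
  n12('bdad'): parent n11 fail=4; on 'd' 4 → fail=5;  out ∅∪{3}={3}
  n15('adab'): parent n14 fail=4; on 'b' 4→7→0 → fail=9;  out {5}∪∅={5}
  n13('bdada'): parent n12 fail=5; on 'a' 5 → fail=6;  out {4}∪{1,2}={1,2,4}

Scan:
pos 0 'b': at 9
pos 1 'a': at 7 ·f  emit P2@[1:1]
pos 2 'a': at 17  emit P2@[2:2],P7@[1:2]
pos 3 'a': at 17 ·f  emit P2@[3:3],P7@[2:3]
pos 4 'a': at 17 ·f  emit P2@[4:4],P7@[3:4]
pos 5 'b': at 9 ·f
pos 6 'd': at 10
pos 7 'a': at 11  emit P2@[7:7]
pos 8 'd': at 12  emit P3@[7:8]
pos 9 'a': at 13  emit P1@[6:9],P2@[9:9],P4@[5:9]
pos 10 'c': at 1 ·f
pos 11 'b': at 9 ·f
pos 12 'a': at 7 ·f  emit P2@[12:12]
pos 13 'd': at 8  emit P3@[12:13]
pos 14 'a': at 14  emit P2@[14:14]
pos 15 'b': at 15  emit P5@[12:15]
pos 16 'a': at 7 ·f  emit P2@[16:16]
pos 17 'd': at 8  emit P3@[16:17]
pos 18 'c': at 1 ·f
pos 19 'a': at 2  emit P0@[18:19],P2@[19:19]
pos 20 'a': at 16  emit P2@[20:20],P6@[18:20],P7@[19:20]
pos 21 'b': at 9 ·f
pos 22 'd': at 10
pos 23 'b': at 9 ·f
pos 24 'b': at 9 ·f
pos 25 'b': at 9 ·f
pos 26 'a': at 7 ·f  emit P2@[26:26]
pos 27 'a': at 17  emit P2@[27:27],P7@[26:27]
pos 28 'b': at 9 ·f
pos 29 'd': at 10
pos 30 'a': at 11  emit P2@[30:30]
pos 31 'd': at 12  emit P3@[30:31]
pos 32 'a': at 13  emit P1@[29:32],P2@[32:32],P4@[28:32]
pos 33 'a': at 17 ·f  emit P2@[33:33],P7@[32:33]
pos 34 'd': at 8 ·f  emit P3@[33:34]
pos 35 'd': at 3 ·f
pos 36 'a': at 4  emit P2@[36:36]
pos 37 'a': at 17 ·f  emit P2@[37:37],P7@[36:37]
pos 38 'a': at 17 ·f  emit P2@[38:38],P7@[37:38]
pos 39 'a': at 17 ·f  emit P2@[39:39],P7@[38:39]

All matches (sorted): [[1,2],[2,2],[2,7],[3,2],[3,7],[4,2],[4,7],[7,2],[8,3],[9,1],[9,2],[9,4],[12,2],[13,3],[14,2],[15,5],[16,2],[17,3],[19,0],[19,2],[20,2],[20,6],[20,7],[26,2],[27,2],[27,7],[30,2],[31,3],[32,1],[32,2],[32,4],[33,2],[33,7],[34,3],[36,2],[37,2],[37,7],[38,2],[38,7],[39,2],[39,7]]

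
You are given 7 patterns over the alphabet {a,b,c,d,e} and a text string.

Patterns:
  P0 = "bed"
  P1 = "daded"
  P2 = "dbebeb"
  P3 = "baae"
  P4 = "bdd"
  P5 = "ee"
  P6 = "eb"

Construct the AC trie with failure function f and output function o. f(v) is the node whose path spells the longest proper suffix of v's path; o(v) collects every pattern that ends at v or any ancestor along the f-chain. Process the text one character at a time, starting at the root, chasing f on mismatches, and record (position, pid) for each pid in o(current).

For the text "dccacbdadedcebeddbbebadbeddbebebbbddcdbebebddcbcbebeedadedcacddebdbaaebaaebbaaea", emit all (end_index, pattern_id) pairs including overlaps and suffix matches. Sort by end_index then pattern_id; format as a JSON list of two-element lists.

Build automaton:
Trie nodes:
  0='ε' goto b→1 d→4 e→19
  1='b' goto a→14 d→17 e→2
  2='be' goto d→3
  3='bed' goto ·  ←P0
  4='d' goto a→5 b→9
  5='da' goto d→6
  6='dad' goto e→7
  7='dade' goto d→8
  8='daded' goto ·  ←P1
  9='db' goto e→10
  10='dbe' goto b→11
  11='dbeb' goto e→12
  12='dbebe' goto b→13
  13='dbebeb' goto ·  ←P2
  14='ba' goto a→15
  15='baa' goto e→16
  16='baae' goto ·  ←P3
  17='bd' goto d→18
  18='bdd' goto ·  ←P4
  19='e' goto b→21 e→20
  20='ee' goto ·  ←P5
  21='eb' goto ·  ←P6

Failure links (BFS by depth):
  n1('b'): parent n0 fail=0; on 'b' 0 → fail=0;  out ∅∪∅=∅
  n4('d'): parent n0 fail=0; on 'd' 0 → fail=0;  out ∅∪∅=∅
  n19('e'): parent n0 fail=0; on 'e' 0 → fail=0;  out ∅∪∅=∅
  n2('be'): parent n1 fail=0; on 'e' 0 → fail=19;  out ∅∪∅=∅
  n5('da'): parent n4 fail=0; on 'a' 0 → fail=0;  out ∅∪∅=∅
  n9('db'): parent n4 fail=0; on 'b' 0 → fail=1;  out ∅∪∅=∅
  n14('ba'): parent n1 fail=0; on 'a' 0 → fail=0;  out ∅∪∅=∅
  n17('bd'): parent n1 fail=0; on 'd' 0 → fail=4;  out ∅∪∅=∅
  n20('ee'): parent n19 fail=0; on 'e' 0 → fail=19;  out {5}∪∅={5}
  n21('eb'): parent n19 fail=0; on 'b' 0 → fail=1;  out {6}∪∅={6}
  n3('bed'): parent n2 fail=19; on 'd' 19→0 → fail=4;  out {0}∪∅={0}
  n6('dad'): parent n5 fail=0; on 'd' 0 → fail=4;  out ∅∪∅=∅
  n10('dbe'): parent n9 fail=1; on 'e' 1 → fail=2;  out ∅∪∅=∅
  n15('baa'): parent n14 fail=0; on 'a' 0 → fail=0;  out ∅∪∅=∅
  n18('bdd'): parent n17 fail=4; on 'd' 4→0 → fail=4;  out {4}∪∅={4}
  n7('dade'): parent n6 fail=4; on 'e' 4→0 → fail=19;  out ∅∪∅=∅
  n11('dbeb'): parent n10 fail=2; on 'b' 2→19 → fail=21;  out ∅∪{6}={6}
  n16('baae'): parent n15 fail=0; on 'e' 0 → fail=19;  out {3}∪∅={3}
  n8('daded'): parent n7 fail=19; on 'd' 19→0 → fail=4;  out {1}∪∅={1}
  n12('dbebe'): parent n11 fail=21; on 'e' 21→1 → fail=2;  out ∅∪∅=∅
  n13('dbebeb'): parent n12 fail=2; on 'b' 2→19 → fail=21;  out {2}∪{6}={2,6}

Scan:
i=0 'd': node 0→4
i=1 'c': node 4→0 (fail-walked)
i=2 'c': node 0→0
i=3 'a': node 0→0
i=4 'c': node 0→0
i=5 'b': node 0→1
i=6 'd': node 1→17
i=7 'a': node 17→5 (fail-walked)
i=8 'd': node 5→6
i=9 'e': node 6→7
i=10 'd': node 7→8  ** P1@[6:10]
i=11 'c': node 8→0 (fail-walked)
i=12 'e': node 0→19
i=13 'b': node 19→21  ** P6@[12:13]
i=14 'e': node 21→2 (fail-walked)
i=15 'd': node 2→3  ** P0@[13:15]
i=16 'd': node 3→4 (fail-walked)
i=17 'b': node 4→9
i=18 'b': node 9→1 (fail-walked)
i=19 'e': node 1→2
i=20 'b': node 2→21 (fail-walked)  ** P6@[19:20]
i=21 'a': node 21→14 (fail-walked)
i=22 'd': node 14→4 (fail-walked)
i=23 'b': node 4→9
i=24 'e': node 9→10
i=25 'd': node 10→3 (fail-walked)  ** P0@[23:25]
i=26 'd': node 3→4 (fail-walked)
i=27 'b': node 4→9
i=28 'e': node 9→10
i=29 'b': node 10→11  ** P6@[28:29]
i=30 'e': node 11→12
i=31 'b': node 12→13  ** P2@[26:31],P6@[30:31]
i=32 'b': node 13→1 (fail-walked)
i=33 'b': node 1→1 (fail-walked)
i=34 'd': node 1→17
i=35 'd': node 17→18  ** P4@[33:35]
i=36 'c': node 18→0 (fail-walked)
i=37 'd': node 0→4
i=38 'b': node 4→9
i=39 'e': node 9→10
i=40 'b': node 10→11  ** P6@[39:40]
i=41 'e': node 11→12
i=42 'b': node 12→13  ** P2@[37:42],P6@[41:42]
i=43 'd': node 13→17 (fail-walked)
i=44 'd': node 17→18  ** P4@[42:44]
i=45 'c': node 18→0 (fail-walked)
i=46 'b': node 0→1
i=47 'c': node 1→0 (fail-walked)
i=48 'b': node 0→1
i=49 'e': node 1→2
i=50 'b': node 2→21 (fail-walked)  ** P6@[49:50]
i=51 'e': node 21→2 (fail-walked)
i=52 'e': node 2→20 (fail-walked)  ** P5@[51:52]
i=53 'd': node 20→4 (fail-walked)
i=54 'a': node 4→5
i=55 'd': node 5→6
i=56 'e': node 6→7
i=57 'd': node 7→8  ** P1@[53:57]
i=58 'c': node 8→0 (fail-walked)
i=59 'a': node 0→0
i=60 'c': node 0→0
i=61 'd': node 0→4
i=62 'd': node 4→4 (fail-walked)
i=63 'e': node 4→19 (fail-walked)
i=64 'b': node 19→21  ** P6@[63:64]
i=65 'd': node 21→17 (fail-walked)
i=66 'b': node 17→9 (fail-walked)
i=67 'a': node 9→14 (fail-walked)
i=68 'a': node 14→15
i=69 'e': node 15→16  ** P3@[66:69]
i=70 'b': node 16→21 (fail-walked)  ** P6@[69:70]
i=71 'a': node 21→14 (fail-walked)
i=72 'a': node 14→15
i=73 'e': node 15→16  ** P3@[70:73]
i=74 'b': node 16→21 (fail-walked)  ** P6@[73:74]
i=75 'b': node 21→1 (fail-walked)
i=76 'a': node 1→14
i=77 'a': node 14→15
i=78 'e': node 15→16  ** P3@[75:78]
i=79 'a': node 16→0 (fail-walked)

All matches (sorted): [[10,1],[13,6],[15,0],[20,6],[25,0],[29,6],[31,2],[31,6],[35,4],[40,6],[42,2],[42,6],[44,4],[50,6],[52,5],[57,1],[64,6],[69,3],[70,6],[73,3],[74,6],[78,3]]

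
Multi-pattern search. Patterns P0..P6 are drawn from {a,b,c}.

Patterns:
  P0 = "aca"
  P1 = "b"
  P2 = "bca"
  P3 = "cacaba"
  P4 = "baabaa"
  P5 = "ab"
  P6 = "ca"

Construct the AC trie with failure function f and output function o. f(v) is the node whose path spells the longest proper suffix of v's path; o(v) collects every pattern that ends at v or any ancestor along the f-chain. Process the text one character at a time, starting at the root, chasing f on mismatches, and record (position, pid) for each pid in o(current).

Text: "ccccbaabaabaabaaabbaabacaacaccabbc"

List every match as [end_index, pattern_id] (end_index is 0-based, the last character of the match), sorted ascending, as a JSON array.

Construct AC machine:
Trie nodes:
  0='ε' goto a→1 b→4 c→7
  1='a' goto b→18 c→2
  2='ac' goto a→3
  3='aca' goto ·  [P0 ends]
  4='b' goto a→13 c→5  [P1 ends]
  5='bc' goto a→6
  6='bca' goto ·  [P2 ends]
  7='c' goto a→8
  8='ca' goto c→9  [P6 ends]
  9='cac' goto a→10
  10='caca' goto b→11
  11='cacab' goto a→12
  12='cacaba' goto ·  [P3 ends]
  13='ba' goto a→14
  14='baa' goto b→15
  15='baab' goto a→16
  16='baaba' goto a→17
  17='baabaa' goto ·  [P4 ends]
  18='ab' goto ·  [P5 ends]

BFS fail/out derivation:
  n1('a'): parent n0 fail=0; on 'a' 0 → fail=0;  out ∅∪∅=∅
  n4('b'): parent n0 fail=0; on 'b' 0 → fail=0;  out {1}∪∅={1}
  n7('c'): parent n0 fail=0; on 'c' 0 → fail=0;  out ∅∪∅=∅
  n2('ac'): parent n1 fail=0; on 'c' 0 → fail=7;  out ∅∪∅=∅
  n5('bc'): parent n4 fail=0; on 'c' 0 → fail=7;  out ∅∪∅=∅
  n8('ca'): parent n7 fail=0; on 'a' 0 → fail=1;  out {6}∪∅={6}
  n13('ba'): parent n4 fail=0; on 'a' 0 → fail=1;  out ∅∪∅=∅
  n18('ab'): parent n1 fail=0; on 'b' 0 → fail=4;  out {5}∪{1}={1,5}
  n3('aca'): parent n2 fail=7; on 'a' 7 → fail=8;  out {0}∪{6}={0,6}
  n6('bca'): parent n5 fail=7; on 'a' 7 → fail=8;  out {2}∪{6}={2,6}
  n9('cac'): parent n8 fail=1; on 'c' 1 → fail=2;  out ∅∪∅=∅
  n14('baa'): parent n13 fail=1; on 'a' 1→0 → fail=1;  out ∅∪∅=∅
  n10('caca'): parent n9 fail=2; on 'a' 2 → fail=3;  out ∅∪{0,6}={0,6}
  n15('baab'): parent n14 fail=1; on 'b' 1 → fail=18;  out ∅∪{1,5}={1,5}
  n11('cacab'): parent n10 fail=3; on 'b' 3→8→1 → fail=18;  out ∅∪{1,5}={1,5}
  n16('baaba'): parent n15 fail=18; on 'a' 18→4 → fail=13;  out ∅∪∅=∅
  n12('cacaba'): parent n11 fail=18; on 'a' 18→4 → fail=13;  out {3}∪∅={3}
  n17('baabaa'): parent n16 fail=13; on 'a' 13 → fail=14;  out {4}∪∅={4}

Scan:
pos 0 'c': at 7
pos 1 'c': at 7 (via fail)
pos 2 'c': at 7 (via fail)
pos 3 'c': at 7 (via fail)
pos 4 'b': at 4 (via fail)  ** P1@[4:4]
pos 5 'a': at 13
pos 6 'a': at 14
pos 7 'b': at 15  ** P1@[7:7],P5@[6:7]
pos 8 'a': at 16
pos 9 'a': at 17  ** P4@[4:9]
pos 10 'b': at 15 (via fail)  ** P1@[10:10],P5@[9:10]
pos 11 'a': at 16
pos 12 'a': at 17  ** P4@[7:12]
pos 13 'b': at 15 (via fail)  ** P1@[13:13],P5@[12:13]
pos 14 'a': at 16
pos 15 'a': at 17  ** P4@[10:15]
pos 16 'a': at 1 (via fail)
pos 17 'b': at 18  ** P1@[17:17],P5@[16:17]
pos 18 'b': at 4 (via fail)  ** P1@[18:18]
pos 19 'a': at 13
pos 20 'a': at 14
pos 21 'b': at 15  ** P1@[21:21],P5@[20:21]
pos 22 'a': at 16
pos 23 'c': at 2 (via fail)
pos 24 'a': at 3  ** P0@[22:24],P6@[23:24]
pos 25 'a': at 1 (via fail)
pos 26 'c': at 2
pos 27 'a': at 3  ** P0@[25:27],P6@[26:27]
pos 28 'c': at 9 (via fail)
pos 29 'c': at 7 (via fail)
pos 30 'a': at 8  ** P6@[29:30]
pos 31 'b': at 18 (via fail)  ** P1@[31:31],P5@[30:31]
pos 32 'b': at 4 (via fail)  ** P1@[32:32]
pos 33 'c': at 5

Matches: [[4,1],[7,1],[7,5],[9,4],[10,1],[10,5],[12,4],[13,1],[13,5],[15,4],[17,1],[17,5],[18,1],[21,1],[21,5],[24,0],[24,6],[27,0],[27,6],[30,6],[31,1],[31,5],[32,1]]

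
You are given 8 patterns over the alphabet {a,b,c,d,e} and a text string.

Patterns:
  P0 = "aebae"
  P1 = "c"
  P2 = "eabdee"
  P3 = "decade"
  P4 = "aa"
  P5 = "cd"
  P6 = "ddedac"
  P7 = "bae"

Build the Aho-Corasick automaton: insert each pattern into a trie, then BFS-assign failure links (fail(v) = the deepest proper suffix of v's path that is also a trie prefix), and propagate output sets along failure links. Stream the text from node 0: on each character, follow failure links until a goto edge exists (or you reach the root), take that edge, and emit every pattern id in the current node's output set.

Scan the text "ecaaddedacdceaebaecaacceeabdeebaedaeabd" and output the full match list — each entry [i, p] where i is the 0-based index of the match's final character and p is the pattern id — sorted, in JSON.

Construct AC machine:
Trie (insert patterns):
  0='ε' goto a→1 b→26 c→6 d→13 e→7
  1='a' goto a→19 e→2
  2='ae' goto b→3
  3='aeb' goto a→4
  4='aeba' goto e→5
  5='aebae' goto ·  ←P0
  6='c' goto d→20  ←P1
  7='e' goto a→8
  8='ea' goto b→9
  9='eab' goto d→10
  10='eabd' goto e→11
  11='eabde' goto e→12
  12='eabdee' goto ·  ←P2
  13='d' goto d→21 e→14
  14='de' goto c→15
  15='dec' goto a→16
  16='deca' goto d→17
  17='decad' goto e→18
  18='decade' goto ·  ←P3
  19='aa' goto ·  ←P4
  20='cd' goto ·  ←P5
  21='dd' goto e→22
  22='dde' goto d→23
  23='dded' goto a→24
  24='ddeda' goto c→25
  25='ddedac' goto ·  ←P6
  26='b' goto a→27
  27='ba' goto e→28
  28='bae' goto ·  ←P7

Failure links (BFS by depth):
  n1('a'): parent n0 fail=0; on 'a' 0 → fail=0;  out ∅∪∅=∅
  n6('c'): parent n0 fail=0; on 'c' 0 → fail=0;  out {1}∪∅={1}
  n7('e'): parent n0 fail=0; on 'e' 0 → fail=0;  out ∅∪∅=∅
  n13('d'): parent n0 fail=0; on 'd' 0 → fail=0;  out ∅∪∅=∅
  n26('b'): parent n0 fail=0; on 'b' 0 → fail=0;  out ∅∪∅=∅
  n2('ae'): parent n1 fail=0; on 'e' 0 → fail=7;  out ∅∪∅=∅
  n8('ea'): parent n7 fail=0; on 'a' 0 → fail=1;  out ∅∪∅=∅
  n14('de'): parent n13 fail=0; on 'e' 0 → fail=7;  out ∅∪∅=∅
  n19('aa'): parent n1 fail=0; on 'a' 0 → fail=1;  out {4}∪∅={4}
  n20('cd'): parent n6 fail=0; on 'd' 0 → fail=13;  out {5}∪∅={5}
  n21('dd'): parent n13 fail=0; on 'd' 0 → fail=13;  out ∅∪∅=∅
  n27('ba'): parent n26 fail=0; on 'a' 0 → fail=1;  out ∅∪∅=∅
  n3('aeb'): parent n2 fail=7; on 'b' 7→0 → fail=26;  out ∅∪∅=∅
  n9('eab'): parent n8 fail=1; on 'b' 1→0 → fail=26;  out ∅∪∅=∅
  n15('dec'): parent n14 fail=7; on 'c' 7→0 → fail=6;  out ∅∪{1}={1}
  n22('dde'): parent n21 fail=13; on 'e' 13 → fail=14;  out ∅∪∅=∅
  n28('bae'): parent n27 fail=1; on 'e' 1 → fail=2;  out {7}∪∅={7}
  n4('aeba'): parent n3 fail=26; on 'a' 26 → fail=27;  out ∅∪∅=∅
  n10('eabd'): parent n9 fail=26; on 'd' 26→0 → fail=13;  out ∅∪∅=∅
  n16('deca'): parent n15 fail=6; on 'a' 6→0 → fail=1;  out ∅∪∅=∅
  n23('dded'): parent n22 fail=14; on 'd' 14→7→0 → fail=13;  out ∅∪∅=∅
  n5('aebae'): parent n4 fail=27; on 'e' 27 → fail=28;  out {0}∪{7}={0,7}
  n11('eabde'): parent n10 fail=13; on 'e' 13 → fail=14;  out ∅∪∅=∅
  n17('decad'): parent n16 fail=1; on 'd' 1→0 → fail=13;  out ∅∪∅=∅
  n24('ddeda'): parent n23 fail=13; on 'a' 13→0 → fail=1;  out ∅∪∅=∅
  n12('eabdee'): parent n11 fail=14; on 'e' 14→7→0 → fail=7;  out {2}∪∅={2}
  n18('decade'): parent n17 fail=13; on 'e' 13 → fail=14;  out {3}∪∅={3}
  n25('ddedac'): parent n24 fail=1; on 'c' 1→0 → fail=6;  out {6}∪{1}={1,6}

Scan:
[0] read 'e'  n0⇒n7
[1] read 'c'  n7⇒n6 (via fail)  ** P1@[1:1]
[2] read 'a'  n6⇒n1 (via fail)
[3] read 'a'  n1⇒n19  ** P4@[2:3]
[4] read 'd'  n19⇒n13 (via fail)
[5] read 'd'  n13⇒n21
[6] read 'e'  n21⇒n22
[7] read 'd'  n22⇒n23
[8] read 'a'  n23⇒n24
[9] read 'c'  n24⇒n25  ** P1@[9:9],P6@[4:9]
[10] read 'd'  n25⇒n20 (via fail)  ** P5@[9:10]
[11] read 'c'  n20⇒n6 (via fail)  ** P1@[11:11]
[12] read 'e'  n6⇒n7 (via fail)
[13] read 'a'  n7⇒n8
[14] read 'e'  n8⇒n2 (via fail)
[15] read 'b'  n2⇒n3
[16] read 'a'  n3⇒n4
[17] read 'e'  n4⇒n5  ** P0@[13:17],P7@[15:17]
[18] read 'c'  n5⇒n6 (via fail)  ** P1@[18:18]
[19] read 'a'  n6⇒n1 (via fail)
[20] read 'a'  n1⇒n19  ** P4@[19:20]
[21] read 'c'  n19⇒n6 (via fail)  ** P1@[21:21]
[22] read 'c'  n6⇒n6 (via fail)  ** P1@[22:22]
[23] read 'e'  n6⇒n7 (via fail)
[24] read 'e'  n7⇒n7 (via fail)
[25] read 'a'  n7⇒n8
[26] read 'b'  n8⇒n9
[27] read 'd'  n9⇒n10
[28] read 'e'  n10⇒n11
[29] read 'e'  n11⇒n12  ** P2@[24:29]
[30] read 'b'  n12⇒n26 (via fail)
[31] read 'a'  n26⇒n27
[32] read 'e'  n27⇒n28  ** P7@[30:32]
[33] read 'd'  n28⇒n13 (via fail)
[34] read 'a'  n13⇒n1 (via fail)
[35] read 'e'  n1⇒n2
[36] read 'a'  n2⇒n8 (via fail)
[37] read 'b'  n8⇒n9
[38] read 'd'  n9⇒n10

All matches (sorted): [[1,1],[3,4],[9,1],[9,6],[10,5],[11,1],[17,0],[17,7],[18,1],[20,4],[21,1],[22,1],[29,2],[32,7]]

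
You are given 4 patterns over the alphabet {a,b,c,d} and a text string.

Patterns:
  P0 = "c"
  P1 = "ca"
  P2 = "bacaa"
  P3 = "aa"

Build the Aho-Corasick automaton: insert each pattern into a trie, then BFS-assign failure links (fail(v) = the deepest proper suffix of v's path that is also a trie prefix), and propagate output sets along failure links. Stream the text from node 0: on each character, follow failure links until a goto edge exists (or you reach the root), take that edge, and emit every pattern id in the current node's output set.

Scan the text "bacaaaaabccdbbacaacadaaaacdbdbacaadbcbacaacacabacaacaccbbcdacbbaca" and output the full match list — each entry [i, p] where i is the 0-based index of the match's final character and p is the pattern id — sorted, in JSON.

Build automaton:
Trie nodes:
  n0 'ε': a→8 b→3 c→1
  n1 'c': a→2  [P0 ends]
  n2 'ca': ·  [P1 ends]
  n3 'b': a→4
  n4 'ba': c→5
  n5 'bac': a→6
  n6 'baca': a→7
  n7 'bacaa': ·  [P2 ends]
  n8 'a': a→9
  n9 'aa': ·  [P3 ends]

BFS fail/out derivation:
  n1('c'): parent n0 fail=0; on 'c' 0 → fail=0;  out {0}∪∅={0}
  n3('b'): parent n0 fail=0; on 'b' 0 → fail=0;  out ∅∪∅=∅
  n8('a'): parent n0 fail=0; on 'a' 0 → fail=0;  out ∅∪∅=∅
  n2('ca'): parent n1 fail=0; on 'a' 0 → fail=8;  out {1}∪∅={1}
  n4('ba'): parent n3 fail=0; on 'a' 0 → fail=8;  out ∅∪∅=∅
  n9('aa'): parent n8 fail=0; on 'a' 0 → fail=8;  out {3}∪∅={3}
  n5('bac'): parent n4 fail=8; on 'c' 8→0 → fail=1;  out ∅∪{0}={0}
  n6('baca'): parent n5 fail=1; on 'a' 1 → fail=2;  out ∅∪{1}={1}
  n7('bacaa'): parent n6 fail=2; on 'a' 2→8 → fail=9;  out {2}∪{3}={2,3}

Scan:
i=0 'b': node 0→3
i=1 'a': node 3→4
i=2 'c': node 4→5  → match P0@[2:2]
i=3 'a': node 5→6  → match P1@[2:3]
i=4 'a': node 6→7  → match P2@[0:4],P3@[3:4]
i=5 'a': node 7→9 (fail-walked)  → match P3@[4:5]
i=6 'a': node 9→9 (fail-walked)  → match P3@[5:6]
i=7 'a': node 9→9 (fail-walked)  → match P3@[6:7]
i=8 'b': node 9→3 (fail-walked)
i=9 'c': node 3→1 (fail-walked)  → match P0@[9:9]
i=10 'c': node 1→1 (fail-walked)  → match P0@[10:10]
i=11 'd': node 1→0 (fail-walked)
i=12 'b': node 0→3
i=13 'b': node 3→3 (fail-walked)
i=14 'a': node 3→4
i=15 'c': node 4→5  → match P0@[15:15]
i=16 'a': node 5→6  → match P1@[15:16]
i=17 'a': node 6→7  → match P2@[13:17],P3@[16:17]
i=18 'c': node 7→1 (fail-walked)  → match P0@[18:18]
i=19 'a': node 1→2  → match P1@[18:19]
i=20 'd': node 2→0 (fail-walked)
i=21 'a': node 0→8
i=22 'a': node 8→9  → match P3@[21:22]
i=23 'a': node 9→9 (fail-walked)  → match P3@[22:23]
i=24 'a': node 9→9 (fail-walked)  → match P3@[23:24]
i=25 'c': node 9→1 (fail-walked)  → match P0@[25:25]
i=26 'd': node 1→0 (fail-walked)
i=27 'b': node 0→3
i=28 'd': node 3→0 (fail-walked)
i=29 'b': node 0→3
i=30 'a': node 3→4
i=31 'c': node 4→5  → match P0@[31:31]
i=32 'a': node 5→6  → match P1@[31:32]
i=33 'a': node 6→7  → match P2@[29:33],P3@[32:33]
i=34 'd': node 7→0 (fail-walked)
i=35 'b': node 0→3
i=36 'c': node 3→1 (fail-walked)  → match P0@[36:36]
i=37 'b': node 1→3 (fail-walked)
i=38 'a': node 3→4
i=39 'c': node 4→5  → match P0@[39:39]
i=40 'a': node 5→6  → match P1@[39:40]
i=41 'a': node 6→7  → match P2@[37:41],P3@[40:41]
i=42 'c': node 7→1 (fail-walked)  → match P0@[42:42]
i=43 'a': node 1→2  → match P1@[42:43]
i=44 'c': node 2→1 (fail-walked)  → match P0@[44:44]
i=45 'a': node 1→2  → match P1@[44:45]
i=46 'b': node 2→3 (fail-walked)
i=47 'a': node 3→4
i=48 'c': node 4→5  → match P0@[48:48]
i=49 'a': node 5→6  → match P1@[48:49]
i=50 'a': node 6→7  → match P2@[46:50],P3@[49:50]
i=51 'c': node 7→1 (fail-walked)  → match P0@[51:51]
i=52 'a': node 1→2  → match P1@[51:52]
i=53 'c': node 2→1 (fail-walked)  → match P0@[53:53]
i=54 'c': node 1→1 (fail-walked)  → match P0@[54:54]
i=55 'b': node 1→3 (fail-walked)
i=56 'b': node 3→3 (fail-walked)
i=57 'c': node 3→1 (fail-walked)  → match P0@[57:57]
i=58 'd': node 1→0 (fail-walked)
i=59 'a': node 0→8
i=60 'c': node 8→1 (fail-walked)  → match P0@[60:60]
i=61 'b': node 1→3 (fail-walked)
i=62 'b': node 3→3 (fail-walked)
i=63 'a': node 3→4
i=64 'c': node 4→5  → match P0@[64:64]
i=65 'a': node 5→6  → match P1@[64:65]

All matches (sorted): [[2,0],[3,1],[4,2],[4,3],[5,3],[6,3],[7,3],[9,0],[10,0],[15,0],[16,1],[17,2],[17,3],[18,0],[19,1],[22,3],[23,3],[24,3],[25,0],[31,0],[32,1],[33,2],[33,3],[36,0],[39,0],[40,1],[41,2],[41,3],[42,0],[43,1],[44,0],[45,1],[48,0],[49,1],[50,2],[50,3],[51,0],[52,1],[53,0],[54,0],[57,0],[60,0],[64,0],[65,1]]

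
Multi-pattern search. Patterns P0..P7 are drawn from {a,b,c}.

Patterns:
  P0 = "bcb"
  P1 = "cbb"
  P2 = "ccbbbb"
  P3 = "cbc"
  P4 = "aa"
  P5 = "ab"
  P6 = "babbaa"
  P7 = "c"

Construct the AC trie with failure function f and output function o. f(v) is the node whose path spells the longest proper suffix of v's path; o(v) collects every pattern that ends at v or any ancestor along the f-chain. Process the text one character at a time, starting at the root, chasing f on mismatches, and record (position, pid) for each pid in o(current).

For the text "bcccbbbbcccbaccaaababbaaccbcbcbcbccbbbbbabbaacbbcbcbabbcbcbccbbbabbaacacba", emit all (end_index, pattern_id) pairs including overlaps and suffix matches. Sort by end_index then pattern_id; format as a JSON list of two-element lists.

Build automaton:
Trie (insert patterns):
  n0 'ε': a→13 b→1 c→4
  n1 'b': a→16 c→2
  n2 'bc': b→3
  n3 'bcb': ·  ←P0
  n4 'c': b→5 c→7  ←P7
  n5 'cb': b→6 c→12
  n6 'cbb': ·  ←P1
  n7 'cc': b→8
  n8 'ccb': b→9
  n9 'ccbb': b→10
  n10 'ccbbb': b→11
  n11 'ccbbbb': ·  ←P2
  n12 'cbc': ·  ←P3
  n13 'a': a→14 b→15
  n14 'aa': ·  ←P4
  n15 'ab': ·  ←P5
  n16 'ba': b→17
  n17 'bab': b→18
  n18 'babb': a→19
  n19 'babba': a→20
  n20 'babbaa': ·  ←P6

BFS fail/out derivation:
  fail(1) 'b': from fail(0)=0 chase 'b': 0 ⇒ 0;  out=∅∪out(0)=∅
  fail(4) 'c': from fail(0)=0 chase 'c': 0 ⇒ 0;  out={7}∪out(0)={7}
  fail(13) 'a': from fail(0)=0 chase 'a': 0 ⇒ 0;  out=∅∪out(0)=∅
  fail(2) 'bc': from fail(1)=0 chase 'c': 0 ⇒ 4;  out=∅∪out(4)={7}
  fail(5) 'cb': from fail(4)=0 chase 'b': 0 ⇒ 1;  out=∅∪out(1)=∅
  fail(7) 'cc': from fail(4)=0 chase 'c': 0 ⇒ 4;  out=∅∪out(4)={7}
  fail(14) 'aa': from fail(13)=0 chase 'a': 0 ⇒ 13;  out={4}∪out(13)={4}
  fail(15) 'ab': from fail(13)=0 chase 'b': 0 ⇒ 1;  out={5}∪out(1)={5}
  fail(16) 'ba': from fail(1)=0 chase 'a': 0 ⇒ 13;  out=∅∪out(13)=∅
  fail(3) 'bcb': from fail(2)=4 chase 'b': 4 ⇒ 5;  out={0}∪out(5)={0}
  fail(6) 'cbb': from fail(5)=1 chase 'b': 1→0 ⇒ 1;  out={1}∪out(1)={1}
  fail(8) 'ccb': from fail(7)=4 chase 'b': 4 ⇒ 5;  out=∅∪out(5)=∅
  fail(12) 'cbc': from fail(5)=1 chase 'c': 1 ⇒ 2;  out={3}∪out(2)={3,7}
  fail(17) 'bab': from fail(16)=13 chase 'b': 13 ⇒ 15;  out=∅∪out(15)={5}
  fail(9) 'ccbb': from fail(8)=5 chase 'b': 5 ⇒ 6;  out=∅∪out(6)={1}
  fail(18) 'babb': from fail(17)=15 chase 'b': 15→1→0 ⇒ 1;  out=∅∪out(1)=∅
  fail(10) 'ccbbb': from fail(9)=6 chase 'b': 6→1→0 ⇒ 1;  out=∅∪out(1)=∅
  fail(19) 'babba': from fail(18)=1 chase 'a': 1 ⇒ 16;  out=∅∪out(16)=∅
  fail(11) 'ccbbbb': from fail(10)=1 chase 'b': 1→0 ⇒ 1;  out={2}∪out(1)={2}
  fail(20) 'babbaa': from fail(19)=16 chase 'a': 16→13 ⇒ 14;  out={6}∪out(14)={4,6}

Run:
i=0 'b': node 0→1
i=1 'c': node 1→2  ** P7@[1:1]
i=2 'c': node 2→7 ·f  ** P7@[2:2]
i=3 'c': node 7→7 ·f  ** P7@[3:3]
i=4 'b': node 7→8
i=5 'b': node 8→9  ** P1@[3:5]
i=6 'b': node 9→10
i=7 'b': node 10→11  ** P2@[2:7]
i=8 'c': node 11→2 ·f  ** P7@[8:8]
i=9 'c': node 2→7 ·f  ** P7@[9:9]
i=10 'c': node 7→7 ·f  ** P7@[10:10]
i=11 'b': node 7→8
i=12 'a': node 8→16 ·f
i=13 'c': node 16→4 ·f  ** P7@[13:13]
i=14 'c': node 4→7  ** P7@[14:14]
i=15 'a': node 7→13 ·f
i=16 'a': node 13→14  ** P4@[15:16]
i=17 'a': node 14→14 ·f  ** P4@[16:17]
i=18 'b': node 14→15 ·f  ** P5@[17:18]
i=19 'a': node 15→16 ·f
i=20 'b': node 16→17  ** P5@[19:20]
i=21 'b': node 17→18
i=22 'a': node 18→19
i=23 'a': node 19→20  ** P4@[22:23],P6@[18:23]
i=24 'c': node 20→4 ·f  ** P7@[24:24]
i=25 'c': node 4→7  ** P7@[25:25]
i=26 'b': node 7→8
i=27 'c': node 8→12 ·f  ** P3@[25:27],P7@[27:27]
i=28 'b': node 12→3 ·f  ** P0@[26:28]
i=29 'c': node 3→12 ·f  ** P3@[27:29],P7@[29:29]
i=30 'b': node 12→3 ·f  ** P0@[28:30]
i=31 'c': node 3→12 ·f  ** P3@[29:31],P7@[31:31]
i=32 'b': node 12→3 ·f  ** P0@[30:32]
i=33 'c': node 3→12 ·f  ** P3@[31:33],P7@[33:33]
i=34 'c': node 12→7 ·f  ** P7@[34:34]
i=35 'b': node 7→8
i=36 'b': node 8→9  ** P1@[34:36]
i=37 'b': node 9→10
i=38 'b': node 10→11  ** P2@[33:38]
i=39 'b': node 11→1 ·f
i=40 'a': node 1→16
i=41 'b': node 16→17  ** P5@[40:41]
i=42 'b': node 17→18
i=43 'a': node 18→19
i=44 'a': node 19→20  ** P4@[43:44],P6@[39:44]
i=45 'c': node 20→4 ·f  ** P7@[45:45]
i=46 'b': node 4→5
i=47 'b': node 5→6  ** P1@[45:47]
i=48 'c': node 6→2 ·f  ** P7@[48:48]
i=49 'b': node 2→3  ** P0@[47:49]
i=50 'c': node 3→12 ·f  ** P3@[48:50],P7@[50:50]
i=51 'b': node 12→3 ·f  ** P0@[49:51]
i=52 'a': node 3→16 ·f
i=53 'b': node 16→17  ** P5@[52:53]
i=54 'b': node 17→18
i=55 'c': node 18→2 ·f  ** P7@[55:55]
i=56 'b': node 2→3  ** P0@[54:56]
i=57 'c': node 3→12 ·f  ** P3@[55:57],P7@[57:57]
i=58 'b': node 12→3 ·f  ** P0@[56:58]
i=59 'c': node 3→12 ·f  ** P3@[57:59],P7@[59:59]
i=60 'c': node 12→7 ·f  ** P7@[60:60]
i=61 'b': node 7→8
i=62 'b': node 8→9  ** P1@[60:62]
i=63 'b': node 9→10
i=64 'a': node 10→16 ·f
i=65 'b': node 16→17  ** P5@[64:65]
i=66 'b': node 17→18
i=67 'a': node 18→19
i=68 'a': node 19→20  ** P4@[67:68],P6@[63:68]
i=69 'c': node 20→4 ·f  ** P7@[69:69]
i=70 'a': node 4→13 ·f
i=71 'c': node 13→4 ·f  ** P7@[71:71]
i=72 'b': node 4→5
i=73 'a': node 5→16 ·f

Result: [[1,7],[2,7],[3,7],[5,1],[7,2],[8,7],[9,7],[10,7],[13,7],[14,7],[16,4],[17,4],[18,5],[20,5],[23,4],[23,6],[24,7],[25,7],[27,3],[27,7],[28,0],[29,3],[29,7],[30,0],[31,3],[31,7],[32,0],[33,3],[33,7],[34,7],[36,1],[38,2],[41,5],[44,4],[44,6],[45,7],[47,1],[48,7],[49,0],[50,3],[50,7],[51,0],[53,5],[55,7],[56,0],[57,3],[57,7],[58,0],[59,3],[59,7],[60,7],[62,1],[65,5],[68,4],[68,6],[69,7],[71,7]]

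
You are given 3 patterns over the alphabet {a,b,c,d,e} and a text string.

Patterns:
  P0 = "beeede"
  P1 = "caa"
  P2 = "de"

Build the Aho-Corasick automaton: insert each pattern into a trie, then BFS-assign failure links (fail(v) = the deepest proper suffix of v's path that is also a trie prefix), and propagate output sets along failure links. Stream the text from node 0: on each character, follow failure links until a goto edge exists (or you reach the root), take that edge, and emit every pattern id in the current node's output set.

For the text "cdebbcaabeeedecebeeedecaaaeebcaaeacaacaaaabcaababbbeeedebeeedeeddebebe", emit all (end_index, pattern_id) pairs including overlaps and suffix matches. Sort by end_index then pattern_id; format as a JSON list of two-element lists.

Build:
Trie (insert patterns):
  n0 'ε': b→1 c→7 d→10
  n1 'b': e→2
  n2 'be': e→3
  n3 'bee': e→4
  n4 'beee': d→5
  n5 'beeed': e→6
  n6 'beeede': ·  ←P0
  n7 'c': a→8
  n8 'ca': a→9
  n9 'caa': ·  ←P1
  n10 'd': e→11
  n11 'de': ·  ←P2

BFS fail/out derivation:
  fail(1) 'b': from fail(0)=0 chase 'b': 0 ⇒ 0;  out=∅∪out(0)=∅
  fail(7) 'c': from fail(0)=0 chase 'c': 0 ⇒ 0;  out=∅∪out(0)=∅
  fail(10) 'd': from fail(0)=0 chase 'd': 0 ⇒ 0;  out=∅∪out(0)=∅
  fail(2) 'be': from fail(1)=0 chase 'e': 0 ⇒ 0;  out=∅∪out(0)=∅
  fail(8) 'ca': from fail(7)=0 chase 'a': 0 ⇒ 0;  out=∅∪out(0)=∅
  fail(11) 'de': from fail(10)=0 chase 'e': 0 ⇒ 0;  out={2}∪out(0)={2}
  fail(3) 'bee': from fail(2)=0 chase 'e': 0 ⇒ 0;  out=∅∪out(0)=∅
  fail(9) 'caa': from fail(8)=0 chase 'a': 0 ⇒ 0;  out={1}∪out(0)={1}
  fail(4) 'beee': from fail(3)=0 chase 'e': 0 ⇒ 0;  out=∅∪out(0)=∅
  fail(5) 'beeed': from fail(4)=0 chase 'd': 0 ⇒ 10;  out=∅∪out(10)=∅
  fail(6) 'beeede': from fail(5)=10 chase 'e': 10 ⇒ 11;  out={0}∪out(11)={0,2}

Text stream:
[0] read 'c'  n0⇒n7
[1] read 'd'  n7⇒n10 ·f
[2] read 'e'  n10⇒n11  → match P2@[1:2]
[3] read 'b'  n11⇒n1 ·f
[4] read 'b'  n1⇒n1 ·f
[5] read 'c'  n1⇒n7 ·f
[6] read 'a'  n7⇒n8
[7] read 'a'  n8⇒n9  → match P1@[5:7]
[8] read 'b'  n9⇒n1 ·f
[9] read 'e'  n1⇒n2
[10] read 'e'  n2⇒n3
[11] read 'e'  n3⇒n4
[12] read 'd'  n4⇒n5
[13] read 'e'  n5⇒n6  → match P0@[8:13],P2@[12:13]
[14] read 'c'  n6⇒n7 ·f
[15] read 'e'  n7⇒n0 ·f
[16] read 'b'  n0⇒n1
[17] read 'e'  n1⇒n2
[18] read 'e'  n2⇒n3
[19] read 'e'  n3⇒n4
[20] read 'd'  n4⇒n5
[21] read 'e'  n5⇒n6  → match P0@[16:21],P2@[20:21]
[22] read 'c'  n6⇒n7 ·f
[23] read 'a'  n7⇒n8
[24] read 'a'  n8⇒n9  → match P1@[22:24]
[25] read 'a'  n9⇒n0 ·f
[26] read 'e'  n0⇒n0
[27] read 'e'  n0⇒n0
[28] read 'b'  n0⇒n1
[29] read 'c'  n1⇒n7 ·f
[30] read 'a'  n7⇒n8
[31] read 'a'  n8⇒n9  → match P1@[29:31]
[32] read 'e'  n9⇒n0 ·f
[33] read 'a'  n0⇒n0
[34] read 'c'  n0⇒n7
[35] read 'a'  n7⇒n8
[36] read 'a'  n8⇒n9  → match P1@[34:36]
[37] read 'c'  n9⇒n7 ·f
[38] read 'a'  n7⇒n8
[39] read 'a'  n8⇒n9  → match P1@[37:39]
[40] read 'a'  n9⇒n0 ·f
[41] read 'a'  n0⇒n0
[42] read 'b'  n0⇒n1
[43] read 'c'  n1⇒n7 ·f
[44] read 'a'  n7⇒n8
[45] read 'a'  n8⇒n9  → match P1@[43:45]
[46] read 'b'  n9⇒n1 ·f
[47] read 'a'  n1⇒n0 ·f
[48] read 'b'  n0⇒n1
[49] read 'b'  n1⇒n1 ·f
[50] read 'b'  n1⇒n1 ·f
[51] read 'e'  n1⇒n2
[52] read 'e'  n2⇒n3
[53] read 'e'  n3⇒n4
[54] read 'd'  n4⇒n5
[55] read 'e'  n5⇒n6  → match P0@[50:55],P2@[54:55]
[56] read 'b'  n6⇒n1 ·f
[57] read 'e'  n1⇒n2
[58] read 'e'  n2⇒n3
[59] read 'e'  n3⇒n4
[60] read 'd'  n4⇒n5
[61] read 'e'  n5⇒n6  → match P0@[56:61],P2@[60:61]
[62] read 'e'  n6⇒n0 ·f
[63] read 'd'  n0⇒n10
[64] read 'd'  n10⇒n10 ·f
[65] read 'e'  n10⇒n11  → match P2@[64:65]
[66] read 'b'  n11⇒n1 ·f
[67] read 'e'  n1⇒n2
[68] read 'b'  n2⇒n1 ·f
[69] read 'e'  n1⇒n2

Result: [[2,2],[7,1],[13,0],[13,2],[21,0],[21,2],[24,1],[31,1],[36,1],[39,1],[45,1],[55,0],[55,2],[61,0],[61,2],[65,2]]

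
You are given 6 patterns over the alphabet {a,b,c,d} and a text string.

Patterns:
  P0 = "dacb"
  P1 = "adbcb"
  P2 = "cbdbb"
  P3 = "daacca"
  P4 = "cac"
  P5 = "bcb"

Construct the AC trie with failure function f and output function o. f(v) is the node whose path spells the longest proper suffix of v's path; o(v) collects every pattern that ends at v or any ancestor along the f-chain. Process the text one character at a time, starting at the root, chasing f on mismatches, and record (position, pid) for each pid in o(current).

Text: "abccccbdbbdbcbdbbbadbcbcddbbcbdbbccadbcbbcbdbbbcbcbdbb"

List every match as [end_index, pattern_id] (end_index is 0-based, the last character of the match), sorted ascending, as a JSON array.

Construct AC machine:
Trie (insert patterns):
  n0 'ε': a→5 b→21 c→10 d→1
  n1 'd': a→2
  n2 'da': a→15 c→3
  n3 'dac': b→4
  n4 'dacb': ·  [P0 ends]
  n5 'a': d→6
  n6 'ad': b→7
  n7 'adb': c→8
  n8 'adbc': b→9
  n9 'adbcb': ·  [P1 ends]
  n10 'c': a→19 b→11
  n11 'cb': d→12
  n12 'cbd': b→13
  n13 'cbdb': b→14
  n14 'cbdbb': ·  [P2 ends]
  n15 'daa': c→16
  n16 'daac': c→17
  n17 'daacc': a→18
  n18 'daacca': ·  [P3 ends]
  n19 'ca': c→20
  n20 'cac': ·  [P4 ends]
  n21 'b': c→22
  n22 'bc': b→23
  n23 'bcb': ·  [P5 ends]

Failure links (BFS by depth):
  n1('d'): parent n0 fail=0; on 'd' 0 → fail=0;  out ∅∪∅=∅
  n5('a'): parent n0 fail=0; on 'a' 0 → fail=0;  out ∅∪∅=∅
  n10('c'): parent n0 fail=0; on 'c' 0 → fail=0;  out ∅∪∅=∅
  n21('b'): parent n0 fail=0; on 'b' 0 → fail=0;  out ∅∪∅=∅
  n2('da'): parent n1 fail=0; on 'a' 0 → fail=5;  out ∅∪∅=∅
  n6('ad'): parent n5 fail=0; on 'd' 0 → fail=1;  out ∅∪∅=∅
  n11('cb'): parent n10 fail=0; on 'b' 0 → fail=21;  out ∅∪∅=∅
  n19('ca'): parent n10 fail=0; on 'a' 0 → fail=5;  out ∅∪∅=∅
  n22('bc'): parent n21 fail=0; on 'c' 0 → fail=10;  out ∅∪∅=∅
  n3('dac'): parent n2 fail=5; on 'c' 5→0 → fail=10;  out ∅∪∅=∅
  n7('adb'): parent n6 fail=1; on 'b' 1→0 → fail=21;  out ∅∪∅=∅
  n12('cbd'): parent n11 fail=21; on 'd' 21→0 → fail=1;  out ∅∪∅=∅
  n15('daa'): parent n2 fail=5; on 'a' 5→0 → fail=5;  out ∅∪∅=∅
  n20('cac'): parent n19 fail=5; on 'c' 5→0 → fail=10;  out {4}∪∅={4}
  n23('bcb'): parent n22 fail=10; on 'b' 10 → fail=11;  out {5}∪∅={5}
  n4('dacb'): parent n3 fail=10; on 'b' 10 → fail=11;  out {0}∪∅={0}
  n8('adbc'): parent n7 fail=21; on 'c' 21 → fail=22;  out ∅∪∅=∅
  n13('cbdb'): parent n12 fail=1; on 'b' 1→0 → fail=21;  out ∅∪∅=∅
  n16('daac'): parent n15 fail=5; on 'c' 5→0 → fail=10;  out ∅∪∅=∅
  n9('adbcb'): parent n8 fail=22; on 'b' 22 → fail=23;  out {1}∪{5}={1,5}
  n14('cbdbb'): parent n13 fail=21; on 'b' 21→0 → fail=21;  out {2}∪∅={2}
  n17('daacc'): parent n16 fail=10; on 'c' 10→0 → fail=10;  out ∅∪∅=∅
  n18('daacca'): parent n17 fail=10; on 'a' 10 → fail=19;  out {3}∪∅={3}

Scan:
[0] read 'a'  n0⇒n5
[1] read 'b'  n5⇒n21 ·f
[2] read 'c'  n21⇒n22
[3] read 'c'  n22⇒n10 ·f
[4] read 'c'  n10⇒n10 ·f
[5] read 'c'  n10⇒n10 ·f
[6] read 'b'  n10⇒n11
[7] read 'd'  n11⇒n12
[8] read 'b'  n12⇒n13
[9] read 'b'  n13⇒n14  emit P2@[5:9]
[10] read 'd'  n14⇒n1 ·f
[11] read 'b'  n1⇒n21 ·f
[12] read 'c'  n21⇒n22
[13] read 'b'  n22⇒n23  emit P5@[11:13]
[14] read 'd'  n23⇒n12 ·f
[15] read 'b'  n12⇒n13
[16] read 'b'  n13⇒n14  emit P2@[12:16]
[17] read 'b'  n14⇒n21 ·f
[18] read 'a'  n21⇒n5 ·f
[19] read 'd'  n5⇒n6
[20] read 'b'  n6⇒n7
[21] read 'c'  n7⇒n8
[22] read 'b'  n8⇒n9  emit P1@[18:22],P5@[20:22]
[23] read 'c'  n9⇒n22 ·f
[24] read 'd'  n22⇒n1 ·f
[25] read 'd'  n1⇒n1 ·f
[26] read 'b'  n1⇒n21 ·f
[27] read 'b'  n21⇒n21 ·f
[28] read 'c'  n21⇒n22
[29] read 'b'  n22⇒n23  emit P5@[27:29]
[30] read 'd'  n23⇒n12 ·f
[31] read 'b'  n12⇒n13
[32] read 'b'  n13⇒n14  emit P2@[28:32]
[33] read 'c'  n14⇒n22 ·f
[34] read 'c'  n22⇒n10 ·f
[35] read 'a'  n10⇒n19
[36] read 'd'  n19⇒n6 ·f
[37] read 'b'  n6⇒n7
[38] read 'c'  n7⇒n8
[39] read 'b'  n8⇒n9  emit P1@[35:39],P5@[37:39]
[40] read 'b'  n9⇒n21 ·f
[41] read 'c'  n21⇒n22
[42] read 'b'  n22⇒n23  emit P5@[40:42]
[43] read 'd'  n23⇒n12 ·f
[44] read 'b'  n12⇒n13
[45] read 'b'  n13⇒n14  emit P2@[41:45]
[46] read 'b'  n14⇒n21 ·f
[47] read 'c'  n21⇒n22
[48] read 'b'  n22⇒n23  emit P5@[46:48]
[49] read 'c'  n23⇒n22 ·f
[50] read 'b'  n22⇒n23  emit P5@[48:50]
[51] read 'd'  n23⇒n12 ·f
[52] read 'b'  n12⇒n13
[53] read 'b'  n13⇒n14  emit P2@[49:53]

All matches (sorted): [[9,2],[13,5],[16,2],[22,1],[22,5],[29,5],[32,2],[39,1],[39,5],[42,5],[45,2],[48,5],[50,5],[53,2]]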